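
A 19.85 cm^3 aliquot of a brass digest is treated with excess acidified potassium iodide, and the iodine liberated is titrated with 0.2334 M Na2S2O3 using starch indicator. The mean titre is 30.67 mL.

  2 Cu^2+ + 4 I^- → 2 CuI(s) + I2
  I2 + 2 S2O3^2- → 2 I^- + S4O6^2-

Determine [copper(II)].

0.3606 M

n(S2O3^2-) = 0.03067 × 0.2334 = 7.158 × 10^-3 mol
n(I2) = n(S2O3^2-)/2 = 3.579 × 10^-3 mol
From the 2:1 ratio, n(Cu2+) in the aliquot = 2/1 × 3.579 × 10^-3 = 7.158 × 10^-3 mol
[Cu2+] = 7.158 × 10^-3 / 0.01985 = 0.3606 mol/L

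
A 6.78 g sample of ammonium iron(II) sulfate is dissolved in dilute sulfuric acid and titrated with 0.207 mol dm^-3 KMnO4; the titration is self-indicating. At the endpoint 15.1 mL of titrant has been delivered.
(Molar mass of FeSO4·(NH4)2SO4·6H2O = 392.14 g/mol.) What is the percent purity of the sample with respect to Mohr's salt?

MnO4^- + 5 Fe^2+ + 8 H^+ → Mn^2+ + 5 Fe^3+ + 4 H2O
n(KMnO4) = 0.0151 L × 0.207 mol/L = 3.13 × 10^-3 mol
From the 5:1 ratio, n(FeSO4·(NH4)2SO4·6H2O) = 5/1 × 3.13 × 10^-3 = 0.0156 mol
mass of FeSO4·(NH4)2SO4·6H2O = 0.0156 × 392.14 g/mol = 6.13 g
% FeSO4·(NH4)2SO4·6H2O = 6.13 / 6.78 × 100 = 90.4 %

90.4 %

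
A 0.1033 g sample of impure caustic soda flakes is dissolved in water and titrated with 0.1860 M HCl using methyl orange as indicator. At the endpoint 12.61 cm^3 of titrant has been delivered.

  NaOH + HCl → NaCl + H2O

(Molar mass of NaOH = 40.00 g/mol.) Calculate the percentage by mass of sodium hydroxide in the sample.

90.82 %

n(HCl) = 0.01261 L × 0.1860 mol/L = 2.345 × 10^-3 mol
n(NaOH) = 2.345 × 10^-3 mol (1:1 ratio)
mass of NaOH = 2.345 × 10^-3 × 40.00 g/mol = 0.09382 g
% NaOH = 0.09382 / 0.1033 × 100 = 90.82 %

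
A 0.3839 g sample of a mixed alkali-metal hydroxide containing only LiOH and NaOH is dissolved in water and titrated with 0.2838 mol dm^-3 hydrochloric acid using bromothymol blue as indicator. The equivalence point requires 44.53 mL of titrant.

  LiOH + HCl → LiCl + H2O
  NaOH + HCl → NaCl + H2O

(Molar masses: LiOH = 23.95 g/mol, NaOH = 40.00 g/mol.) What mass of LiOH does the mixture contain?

0.1815 g

n(HCl) = 0.04453 × 0.2838 = 0.01264 mol
Let x = n(LiOH), y = n(NaOH).
Titrant: 1x + 1y = 0.01264;  mass: 23.95x + 40.00y = 0.3839
Solving, x = 7.577 × 10^-3 mol, y = 5.061 × 10^-3 mol
mass of LiOH = 7.577 × 10^-3 × 23.95 = 0.1815 g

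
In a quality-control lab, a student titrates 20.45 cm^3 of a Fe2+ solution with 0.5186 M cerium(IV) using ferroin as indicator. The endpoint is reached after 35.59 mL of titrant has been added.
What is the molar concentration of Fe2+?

Ce^4+ + Fe^2+ → Ce^3+ + Fe^3+
n(Ce4+) = 0.03559 L × 0.5186 mol/L = 0.01846 mol
n(Fe2+) = 0.01846 mol (1:1 mole ratio)
[Fe2+] = 0.01846 mol / 0.02045 L = 0.9025 mol/L

0.9025 M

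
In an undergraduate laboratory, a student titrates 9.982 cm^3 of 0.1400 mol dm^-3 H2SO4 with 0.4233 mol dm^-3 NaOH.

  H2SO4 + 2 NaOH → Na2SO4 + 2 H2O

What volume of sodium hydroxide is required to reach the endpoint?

6.603 mL

n(H2SO4) = 0.009982 L × 0.1400 mol/L = 1.397 × 10^-3 mol
From the 2:1 stoichiometry, n(NaOH) = 2/1 × 1.397 × 10^-3 = 2.795 × 10^-3 mol
V(NaOH) = 2.795 × 10^-3 mol / 0.4233 mol/L = 0.006603 L = 6.603 mL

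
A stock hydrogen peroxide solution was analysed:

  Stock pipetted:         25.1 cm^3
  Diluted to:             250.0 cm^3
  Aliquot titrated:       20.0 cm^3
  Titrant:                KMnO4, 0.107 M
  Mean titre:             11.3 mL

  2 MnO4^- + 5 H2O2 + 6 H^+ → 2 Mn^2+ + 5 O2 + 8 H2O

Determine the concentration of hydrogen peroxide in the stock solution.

1.51 M

n(KMnO4) = 0.0113 × 0.107 = 1.21 × 10^-3 mol
From the 5:2 ratio, n(H2O2) in the aliquot = 5/2 × 1.21 × 10^-3 = 3.02 × 10^-3 mol
[H2O2]_dilute = 3.02 × 10^-3 / 0.0200 = 0.151 mol/L
Dilution factor = 250.0 / 25.1 = 9.960
[H2O2]_stock = 0.151 × 9.960 = 1.51 mol/L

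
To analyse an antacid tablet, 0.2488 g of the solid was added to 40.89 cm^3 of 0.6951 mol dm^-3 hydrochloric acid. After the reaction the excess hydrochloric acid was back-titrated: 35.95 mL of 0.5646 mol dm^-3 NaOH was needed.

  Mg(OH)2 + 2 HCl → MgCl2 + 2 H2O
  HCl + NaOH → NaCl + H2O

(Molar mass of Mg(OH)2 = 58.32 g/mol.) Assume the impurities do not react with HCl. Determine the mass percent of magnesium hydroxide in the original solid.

95.23 %

n(HCl) added = 0.04089 × 0.6951 = 0.02842 mol
n(NaOH) used in back-titration = 0.03595 × 0.5646 = 0.02030 mol
n(HCl) left over = 0.02030 mol (1:1 ratio)
n(HCl) consumed by analyte = 0.02842 − 0.02030 = 8.125 × 10^-3 mol
From the 1:2 ratio, n(Mg(OH)2) = 1/2 × 8.125 × 10^-3 = 4.063 × 10^-3 mol
mass of Mg(OH)2 = 4.063 × 10^-3 × 58.32 = 0.2369 g
% Mg(OH)2 = 0.2369 / 0.2488 × 100 = 95.23 %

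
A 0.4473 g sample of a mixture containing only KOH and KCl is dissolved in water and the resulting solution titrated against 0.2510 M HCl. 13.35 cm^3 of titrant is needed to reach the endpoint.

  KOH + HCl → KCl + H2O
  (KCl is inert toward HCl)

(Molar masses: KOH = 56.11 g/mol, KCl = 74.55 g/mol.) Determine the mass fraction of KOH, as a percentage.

42.03 %

n(HCl) = 0.01335 × 0.2510 = 3.351 × 10^-3 mol
Let x = n(KOH), y = n(KCl).
Titrant: 1x = 3.351 × 10^-3;  mass: 56.11x + 74.55y = 0.4473
Solving, x = 3.351 × 10^-3 mol, y = 3.478 × 10^-3 mol
mass of KOH = 3.351 × 10^-3 × 56.11 = 0.1880 g
% KOH = 0.1880 / 0.4473 × 100 = 42.03 %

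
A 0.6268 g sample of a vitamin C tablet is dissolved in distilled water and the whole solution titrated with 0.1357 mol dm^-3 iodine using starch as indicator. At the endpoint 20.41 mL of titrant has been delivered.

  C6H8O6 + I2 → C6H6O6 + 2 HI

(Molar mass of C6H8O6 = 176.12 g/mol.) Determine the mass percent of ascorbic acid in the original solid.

n(I2) = 0.02041 L × 0.1357 mol/L = 2.770 × 10^-3 mol
n(C6H8O6) = 2.770 × 10^-3 mol (1:1 ratio)
mass of C6H8O6 = 2.770 × 10^-3 × 176.12 g/mol = 0.4878 g
% C6H8O6 = 0.4878 / 0.6268 × 100 = 77.82 %

77.82 %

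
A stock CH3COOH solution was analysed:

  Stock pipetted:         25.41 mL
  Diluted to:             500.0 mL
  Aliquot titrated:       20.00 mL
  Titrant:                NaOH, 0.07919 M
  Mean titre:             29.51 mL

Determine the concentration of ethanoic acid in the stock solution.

CH3COOH + NaOH → CH3COONa + H2O
n(NaOH) = 0.02951 × 0.07919 = 2.337 × 10^-3 mol
n(CH3COOH) in the aliquot = 2.337 × 10^-3 mol (1:1 ratio)
[CH3COOH]_dilute = 2.337 × 10^-3 / 0.02000 = 0.1168 mol/L
Dilution factor = 500.0 / 25.41 = 19.68
[CH3COOH]_stock = 0.1168 × 19.68 = 2.299 mol/L

2.299 M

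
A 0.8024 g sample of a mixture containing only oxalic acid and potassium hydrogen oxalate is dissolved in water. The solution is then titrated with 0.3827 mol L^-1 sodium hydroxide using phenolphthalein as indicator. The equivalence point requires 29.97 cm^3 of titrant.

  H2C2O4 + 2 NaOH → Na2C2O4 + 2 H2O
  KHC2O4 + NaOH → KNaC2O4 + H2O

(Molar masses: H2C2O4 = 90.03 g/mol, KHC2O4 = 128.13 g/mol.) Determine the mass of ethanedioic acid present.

0.3613 g

n(NaOH) = 0.02997 × 0.3827 = 0.01147 mol
Let x = n(H2C2O4), y = n(KHC2O4).
Titrant: 2x + 1y = 0.01147;  mass: 90.03x + 128.13y = 0.8024
Solving, x = 4.014 × 10^-3 mol, y = 3.442 × 10^-3 mol
mass of H2C2O4 = 4.014 × 10^-3 × 90.03 = 0.3613 g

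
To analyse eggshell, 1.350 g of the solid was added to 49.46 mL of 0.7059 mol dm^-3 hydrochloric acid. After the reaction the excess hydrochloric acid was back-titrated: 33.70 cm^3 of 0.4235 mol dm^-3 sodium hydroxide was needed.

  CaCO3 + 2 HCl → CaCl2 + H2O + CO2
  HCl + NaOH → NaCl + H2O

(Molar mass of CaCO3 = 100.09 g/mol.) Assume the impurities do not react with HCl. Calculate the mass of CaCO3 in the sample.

n(HCl) added = 0.04946 × 0.7059 = 0.03491 mol
n(NaOH) used in back-titration = 0.03370 × 0.4235 = 0.01427 mol
n(HCl) left over = 0.01427 mol (1:1 ratio)
n(HCl) consumed by analyte = 0.03491 − 0.01427 = 0.02064 mol
From the 1:2 ratio, n(CaCO3) = 1/2 × 0.02064 = 0.01032 mol
mass of CaCO3 = 0.01032 × 100.09 = 1.033 g

1.033 g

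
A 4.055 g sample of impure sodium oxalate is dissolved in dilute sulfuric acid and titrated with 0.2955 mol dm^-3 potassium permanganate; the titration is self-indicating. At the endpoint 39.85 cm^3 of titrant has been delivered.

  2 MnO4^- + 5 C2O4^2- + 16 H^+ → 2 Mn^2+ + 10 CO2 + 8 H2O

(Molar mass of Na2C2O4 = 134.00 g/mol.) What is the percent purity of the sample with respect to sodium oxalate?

97.28 %

n(KMnO4) = 0.03985 L × 0.2955 mol/L = 0.01178 mol
From the 5:2 ratio, n(Na2C2O4) = 5/2 × 0.01178 = 0.02944 mol
mass of Na2C2O4 = 0.02944 × 134.00 g/mol = 3.945 g
% Na2C2O4 = 3.945 / 4.055 × 100 = 97.28 %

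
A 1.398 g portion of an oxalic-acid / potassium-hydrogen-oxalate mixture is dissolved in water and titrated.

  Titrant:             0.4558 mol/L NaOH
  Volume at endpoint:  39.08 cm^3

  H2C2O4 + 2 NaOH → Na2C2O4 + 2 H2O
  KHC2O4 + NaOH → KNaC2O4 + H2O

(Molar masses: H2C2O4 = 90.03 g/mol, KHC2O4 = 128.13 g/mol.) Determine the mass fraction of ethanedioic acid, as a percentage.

n(NaOH) = 0.03908 × 0.4558 = 0.01781 mol
Let x = n(H2C2O4), y = n(KHC2O4).
Titrant: 2x + 1y = 0.01781;  mass: 90.03x + 128.13y = 1.398
Solving, x = 5.320 × 10^-3 mol, y = 7.173 × 10^-3 mol
mass of H2C2O4 = 5.320 × 10^-3 × 90.03 = 0.4790 g
% H2C2O4 = 0.4790 / 1.398 × 100 = 34.26 %

34.26 %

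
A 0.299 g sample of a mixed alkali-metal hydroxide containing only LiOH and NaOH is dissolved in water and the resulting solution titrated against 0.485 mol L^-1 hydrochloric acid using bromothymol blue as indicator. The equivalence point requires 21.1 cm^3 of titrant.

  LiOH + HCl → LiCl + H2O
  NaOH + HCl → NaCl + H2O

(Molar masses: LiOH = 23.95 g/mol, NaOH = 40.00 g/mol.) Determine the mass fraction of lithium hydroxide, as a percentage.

n(HCl) = 0.0211 × 0.485 = 0.0102 mol
Let x = n(LiOH), y = n(NaOH).
Titrant: 1x + 1y = 0.0102;  mass: 23.95x + 40.00y = 0.299
Solving, x = 6.87 × 10^-3 mol, y = 3.36 × 10^-3 mol
mass of LiOH = 6.87 × 10^-3 × 23.95 = 0.165 g
% LiOH = 0.165 / 0.299 × 100 = 55.1 %

55.1 %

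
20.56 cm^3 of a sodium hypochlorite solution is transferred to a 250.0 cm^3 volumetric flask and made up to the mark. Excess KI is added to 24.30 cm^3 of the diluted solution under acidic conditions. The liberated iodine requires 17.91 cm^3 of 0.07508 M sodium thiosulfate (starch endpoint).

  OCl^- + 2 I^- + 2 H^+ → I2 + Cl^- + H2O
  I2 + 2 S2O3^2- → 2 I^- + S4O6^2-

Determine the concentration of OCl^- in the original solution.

n(S2O3^2-) = 0.01791 × 0.07508 = 1.345 × 10^-3 mol
n(I2) = n(S2O3^2-)/2 = 6.723 × 10^-4 mol
n(OCl^-) in the aliquot = 6.723 × 10^-4 mol (1:1 ratio)
[OCl^-]_dilute = 6.723 × 10^-4 / 0.02430 = 0.02767 mol/L
[OCl^-]_original = 0.02767 × 250.0/20.56 = 0.3364 mol/L

0.3364 M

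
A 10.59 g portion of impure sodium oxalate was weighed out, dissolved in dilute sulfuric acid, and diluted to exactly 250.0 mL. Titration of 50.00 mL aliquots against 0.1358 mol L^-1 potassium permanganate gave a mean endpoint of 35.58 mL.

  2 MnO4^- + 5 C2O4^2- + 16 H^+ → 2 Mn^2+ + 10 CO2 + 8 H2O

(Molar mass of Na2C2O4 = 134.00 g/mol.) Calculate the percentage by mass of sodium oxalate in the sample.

n(KMnO4) per titration = 0.03558 × 0.1358 = 4.832 × 10^-3 mol
From the 5:2 ratio, n(Na2C2O4) in each aliquot = 5/2 × 4.832 × 10^-3 = 0.01208 mol
n(Na2C2O4) in the whole flask = 0.01208 × 250.0/50.00 = 0.06040 mol
mass of Na2C2O4 = 0.06040 × 134.00 = 8.093 g
% Na2C2O4 = 8.093 / 10.59 × 100 = 76.42 %

76.42 %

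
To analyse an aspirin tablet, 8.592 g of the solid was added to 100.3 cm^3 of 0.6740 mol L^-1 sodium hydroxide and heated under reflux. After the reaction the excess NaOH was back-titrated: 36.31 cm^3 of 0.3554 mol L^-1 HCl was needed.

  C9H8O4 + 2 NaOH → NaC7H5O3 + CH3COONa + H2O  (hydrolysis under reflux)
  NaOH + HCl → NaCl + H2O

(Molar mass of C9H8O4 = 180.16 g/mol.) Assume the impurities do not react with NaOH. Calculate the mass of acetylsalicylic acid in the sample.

n(NaOH) added = 0.1003 × 0.6740 = 0.06760 mol
n(HCl) used in back-titration = 0.03631 × 0.3554 = 0.01290 mol
n(NaOH) left over = 0.01290 mol (1:1 ratio)
n(NaOH) consumed by analyte = 0.06760 − 0.01290 = 0.05470 mol
From the 1:2 ratio, n(C9H8O4) = 1/2 × 0.05470 = 0.02735 mol
mass of C9H8O4 = 0.02735 × 180.16 = 4.927 g

4.927 g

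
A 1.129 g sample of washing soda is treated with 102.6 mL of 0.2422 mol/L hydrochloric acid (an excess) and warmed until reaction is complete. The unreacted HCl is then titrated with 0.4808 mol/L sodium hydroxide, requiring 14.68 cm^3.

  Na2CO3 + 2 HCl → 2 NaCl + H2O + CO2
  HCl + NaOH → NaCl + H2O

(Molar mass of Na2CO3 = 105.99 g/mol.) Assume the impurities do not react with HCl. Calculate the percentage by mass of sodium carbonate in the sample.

83.51 %

n(HCl) added = 0.1026 × 0.2422 = 0.02485 mol
n(NaOH) used in back-titration = 0.01468 × 0.4808 = 7.058 × 10^-3 mol
n(HCl) left over = 7.058 × 10^-3 mol (1:1 ratio)
n(HCl) consumed by analyte = 0.02485 − 7.058 × 10^-3 = 0.01779 mol
From the 1:2 ratio, n(Na2CO3) = 1/2 × 0.01779 = 8.896 × 10^-3 mol
mass of Na2CO3 = 8.896 × 10^-3 × 105.99 = 0.9429 g
% Na2CO3 = 0.9429 / 1.129 × 100 = 83.51 %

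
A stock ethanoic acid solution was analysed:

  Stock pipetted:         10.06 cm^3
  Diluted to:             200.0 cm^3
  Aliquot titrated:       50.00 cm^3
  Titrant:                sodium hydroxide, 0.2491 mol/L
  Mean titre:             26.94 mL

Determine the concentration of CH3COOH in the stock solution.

CH3COOH + NaOH → CH3COONa + H2O
n(NaOH) = 0.02694 × 0.2491 = 6.711 × 10^-3 mol
n(CH3COOH) in the aliquot = 6.711 × 10^-3 mol (1:1 ratio)
[CH3COOH]_dilute = 6.711 × 10^-3 / 0.05000 = 0.1342 mol/L
Dilution factor = 200.0 / 10.06 = 19.88
[CH3COOH]_stock = 0.1342 × 19.88 = 2.668 mol/L

2.668 mol/L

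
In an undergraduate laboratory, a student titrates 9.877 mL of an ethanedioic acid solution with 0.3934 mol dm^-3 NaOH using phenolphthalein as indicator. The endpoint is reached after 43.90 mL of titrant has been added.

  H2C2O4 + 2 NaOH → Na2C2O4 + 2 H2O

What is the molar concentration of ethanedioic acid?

n(NaOH) = 0.04390 L × 0.3934 mol/L = 0.01727 mol
From the 1:2 mole ratio, n(H2C2O4) = 1/2 × 0.01727 = 8.635 × 10^-3 mol
[H2C2O4] = 8.635 × 10^-3 mol / 0.009877 L = 0.8743 mol/L

0.8743 mol/L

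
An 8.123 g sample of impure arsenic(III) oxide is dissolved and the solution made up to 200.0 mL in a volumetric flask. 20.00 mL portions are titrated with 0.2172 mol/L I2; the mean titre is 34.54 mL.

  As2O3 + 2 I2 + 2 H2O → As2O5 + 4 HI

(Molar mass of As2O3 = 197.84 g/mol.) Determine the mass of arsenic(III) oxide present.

n(I2) per titration = 0.03454 × 0.2172 = 7.502 × 10^-3 mol
From the 1:2 ratio, n(As2O3) in each aliquot = 1/2 × 7.502 × 10^-3 = 3.751 × 10^-3 mol
n(As2O3) in the whole flask = 3.751 × 10^-3 × 200.0/20.00 = 0.03751 mol
mass of As2O3 = 0.03751 × 197.84 = 7.421 g

7.421 g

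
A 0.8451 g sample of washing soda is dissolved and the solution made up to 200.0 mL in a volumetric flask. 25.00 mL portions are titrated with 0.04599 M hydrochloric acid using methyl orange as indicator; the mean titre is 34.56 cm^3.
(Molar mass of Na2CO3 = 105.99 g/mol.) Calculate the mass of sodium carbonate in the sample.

Na2CO3 + 2 HCl → 2 NaCl + H2O + CO2
n(HCl) per titration = 0.03456 × 0.04599 = 1.589 × 10^-3 mol
From the 1:2 ratio, n(Na2CO3) in each aliquot = 1/2 × 1.589 × 10^-3 = 7.947 × 10^-4 mol
n(Na2CO3) in the whole flask = 7.947 × 10^-4 × 200.0/25.00 = 6.358 × 10^-3 mol
mass of Na2CO3 = 6.358 × 10^-3 × 105.99 = 0.6738 g

0.6738 g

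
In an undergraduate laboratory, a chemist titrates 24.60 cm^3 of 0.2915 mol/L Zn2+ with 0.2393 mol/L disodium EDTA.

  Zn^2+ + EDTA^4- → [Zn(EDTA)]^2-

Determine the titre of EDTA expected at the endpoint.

29.97 mL

n(Zn2+) = 0.02460 L × 0.2915 mol/L = 7.171 × 10^-3 mol
n(EDTA) = 7.171 × 10^-3 mol (1:1 stoichiometry)
V(EDTA) = 7.171 × 10^-3 mol / 0.2393 mol/L = 0.02997 L = 29.97 mL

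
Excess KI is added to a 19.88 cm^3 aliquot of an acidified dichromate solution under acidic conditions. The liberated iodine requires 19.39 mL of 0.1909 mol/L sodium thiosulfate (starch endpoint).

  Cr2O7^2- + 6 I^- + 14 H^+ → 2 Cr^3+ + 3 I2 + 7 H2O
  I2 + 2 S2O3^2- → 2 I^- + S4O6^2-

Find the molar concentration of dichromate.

n(S2O3^2-) = 0.01939 × 0.1909 = 3.702 × 10^-3 mol
n(I2) = n(S2O3^2-)/2 = 1.851 × 10^-3 mol
From the 1:3 ratio, n(Cr2O7^2-) in the aliquot = 1/3 × 1.851 × 10^-3 = 6.169 × 10^-4 mol
[Cr2O7^2-] = 6.169 × 10^-4 / 0.01988 = 0.03103 mol/L

0.03103 mol/L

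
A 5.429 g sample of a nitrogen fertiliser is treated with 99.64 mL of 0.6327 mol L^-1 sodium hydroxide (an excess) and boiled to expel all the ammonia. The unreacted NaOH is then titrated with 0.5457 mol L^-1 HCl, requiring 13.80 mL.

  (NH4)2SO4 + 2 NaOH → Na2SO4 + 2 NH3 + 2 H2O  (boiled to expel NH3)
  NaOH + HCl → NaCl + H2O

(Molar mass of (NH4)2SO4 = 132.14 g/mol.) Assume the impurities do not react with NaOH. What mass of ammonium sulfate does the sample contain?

3.668 g

n(NaOH) added = 0.09964 × 0.6327 = 0.06304 mol
n(HCl) used in back-titration = 0.01380 × 0.5457 = 7.531 × 10^-3 mol
n(NaOH) left over = 7.531 × 10^-3 mol (1:1 ratio)
n(NaOH) consumed by analyte = 0.06304 − 7.531 × 10^-3 = 0.05551 mol
From the 1:2 ratio, n((NH4)2SO4) = 1/2 × 0.05551 = 0.02776 mol
mass of (NH4)2SO4 = 0.02776 × 132.14 = 3.668 g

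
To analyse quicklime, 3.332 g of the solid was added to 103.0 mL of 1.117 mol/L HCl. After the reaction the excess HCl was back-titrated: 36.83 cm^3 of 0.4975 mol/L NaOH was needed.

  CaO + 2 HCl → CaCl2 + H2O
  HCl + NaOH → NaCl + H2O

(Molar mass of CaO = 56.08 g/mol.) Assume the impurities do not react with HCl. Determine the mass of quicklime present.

2.712 g

n(HCl) added = 0.1030 × 1.117 = 0.1151 mol
n(NaOH) used in back-titration = 0.03683 × 0.4975 = 0.01832 mol
n(HCl) left over = 0.01832 mol (1:1 ratio)
n(HCl) consumed by analyte = 0.1151 − 0.01832 = 0.09673 mol
From the 1:2 ratio, n(CaO) = 1/2 × 0.09673 = 0.04836 mol
mass of CaO = 0.04836 × 56.08 = 2.712 g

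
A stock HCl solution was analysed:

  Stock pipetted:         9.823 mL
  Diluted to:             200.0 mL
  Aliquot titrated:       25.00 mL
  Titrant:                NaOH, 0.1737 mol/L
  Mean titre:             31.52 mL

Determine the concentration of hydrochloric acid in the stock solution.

HCl + NaOH → NaCl + H2O
n(NaOH) = 0.03152 × 0.1737 = 5.475 × 10^-3 mol
n(HCl) in the aliquot = 5.475 × 10^-3 mol (1:1 ratio)
[HCl]_dilute = 5.475 × 10^-3 / 0.02500 = 0.2190 mol/L
Dilution factor = 200.0 / 9.823 = 20.36
[HCl]_stock = 0.2190 × 20.36 = 4.459 mol/L

4.459 mol/L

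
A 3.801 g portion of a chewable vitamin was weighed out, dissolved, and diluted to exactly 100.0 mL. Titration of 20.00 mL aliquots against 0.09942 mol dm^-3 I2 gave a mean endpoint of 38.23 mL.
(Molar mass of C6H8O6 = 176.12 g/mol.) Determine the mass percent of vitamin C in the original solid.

C6H8O6 + I2 → C6H6O6 + 2 HI
n(I2) per titration = 0.03823 × 0.09942 = 3.801 × 10^-3 mol
n(C6H8O6) in each aliquot = 3.801 × 10^-3 mol (1:1 ratio)
n(C6H8O6) in the whole flask = 3.801 × 10^-3 × 100.0/20.00 = 0.01900 mol
mass of C6H8O6 = 0.01900 × 176.12 = 3.347 g
% C6H8O6 = 3.347 / 3.801 × 100 = 88.06 %

88.06 %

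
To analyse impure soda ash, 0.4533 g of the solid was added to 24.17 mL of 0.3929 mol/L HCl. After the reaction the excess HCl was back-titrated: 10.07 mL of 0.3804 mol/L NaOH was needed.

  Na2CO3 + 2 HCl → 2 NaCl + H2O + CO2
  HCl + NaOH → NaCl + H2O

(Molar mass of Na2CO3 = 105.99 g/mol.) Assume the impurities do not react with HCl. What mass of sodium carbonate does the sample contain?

n(HCl) added = 0.02417 × 0.3929 = 9.496 × 10^-3 mol
n(NaOH) used in back-titration = 0.01007 × 0.3804 = 3.831 × 10^-3 mol
n(HCl) left over = 3.831 × 10^-3 mol (1:1 ratio)
n(HCl) consumed by analyte = 9.496 × 10^-3 − 3.831 × 10^-3 = 5.666 × 10^-3 mol
From the 1:2 ratio, n(Na2CO3) = 1/2 × 5.666 × 10^-3 = 2.833 × 10^-3 mol
mass of Na2CO3 = 2.833 × 10^-3 × 105.99 = 0.3003 g

0.3003 g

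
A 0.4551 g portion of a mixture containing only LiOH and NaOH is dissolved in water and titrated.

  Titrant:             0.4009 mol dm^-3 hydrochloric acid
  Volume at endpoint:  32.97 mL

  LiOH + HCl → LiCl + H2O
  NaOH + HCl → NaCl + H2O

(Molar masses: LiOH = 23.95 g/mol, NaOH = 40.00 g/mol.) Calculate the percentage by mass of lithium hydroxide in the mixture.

n(HCl) = 0.03297 × 0.4009 = 0.01322 mol
Let x = n(LiOH), y = n(NaOH).
Titrant: 1x + 1y = 0.01322;  mass: 23.95x + 40.00y = 0.4551
Solving, x = 4.586 × 10^-3 mol, y = 8.632 × 10^-3 mol
mass of LiOH = 4.586 × 10^-3 × 23.95 = 0.1098 g
% LiOH = 0.1098 / 0.4551 × 100 = 24.13 %

24.13 %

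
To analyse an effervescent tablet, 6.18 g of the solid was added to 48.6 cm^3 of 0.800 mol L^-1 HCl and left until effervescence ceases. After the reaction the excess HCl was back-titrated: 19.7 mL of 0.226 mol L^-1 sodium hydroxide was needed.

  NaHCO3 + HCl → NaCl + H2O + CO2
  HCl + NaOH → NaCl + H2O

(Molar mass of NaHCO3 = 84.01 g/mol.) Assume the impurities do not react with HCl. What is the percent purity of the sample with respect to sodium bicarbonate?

46.8 %

n(HCl) added = 0.0486 × 0.800 = 0.0389 mol
n(NaOH) used in back-titration = 0.0197 × 0.226 = 4.45 × 10^-3 mol
n(HCl) left over = 4.45 × 10^-3 mol (1:1 ratio)
n(HCl) consumed by analyte = 0.0389 − 4.45 × 10^-3 = 0.0344 mol
n(NaHCO3) = 0.0344 mol (1:1 ratio)
mass of NaHCO3 = 0.0344 × 84.01 = 2.89 g
% NaHCO3 = 2.89 / 6.18 × 100 = 46.8 %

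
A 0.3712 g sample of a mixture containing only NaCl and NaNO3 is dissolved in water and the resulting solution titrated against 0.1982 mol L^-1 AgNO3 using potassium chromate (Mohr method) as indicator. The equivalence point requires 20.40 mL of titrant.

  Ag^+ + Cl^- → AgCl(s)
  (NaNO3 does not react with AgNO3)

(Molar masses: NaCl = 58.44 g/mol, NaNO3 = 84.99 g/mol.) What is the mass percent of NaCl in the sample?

63.66 %

n(AgNO3) = 0.02040 × 0.1982 = 4.043 × 10^-3 mol
Let x = n(NaCl), y = n(NaNO3).
Titrant: 1x = 4.043 × 10^-3;  mass: 58.44x + 84.99y = 0.3712
Solving, x = 4.043 × 10^-3 mol, y = 1.587 × 10^-3 mol
mass of NaCl = 4.043 × 10^-3 × 58.44 = 0.2363 g
% NaCl = 0.2363 / 0.3712 × 100 = 63.66 %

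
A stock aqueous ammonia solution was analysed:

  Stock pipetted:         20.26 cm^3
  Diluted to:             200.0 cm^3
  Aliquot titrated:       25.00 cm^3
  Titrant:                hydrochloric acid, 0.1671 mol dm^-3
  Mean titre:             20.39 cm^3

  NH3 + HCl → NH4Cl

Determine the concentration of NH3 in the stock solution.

1.345 mol/L

n(HCl) = 0.02039 × 0.1671 = 3.407 × 10^-3 mol
n(NH3) in the aliquot = 3.407 × 10^-3 mol (1:1 ratio)
[NH3]_dilute = 3.407 × 10^-3 / 0.02500 = 0.1363 mol/L
Dilution factor = 200.0 / 20.26 = 9.872
[NH3]_stock = 0.1363 × 9.872 = 1.345 mol/L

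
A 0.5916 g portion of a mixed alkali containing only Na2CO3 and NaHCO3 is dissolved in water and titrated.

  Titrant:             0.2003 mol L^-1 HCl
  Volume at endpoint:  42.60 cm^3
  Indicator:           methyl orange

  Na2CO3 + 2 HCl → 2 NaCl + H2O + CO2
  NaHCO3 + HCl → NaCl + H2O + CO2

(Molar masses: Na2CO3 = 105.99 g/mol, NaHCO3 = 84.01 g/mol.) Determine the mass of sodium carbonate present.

n(HCl) = 0.04260 × 0.2003 = 8.533 × 10^-3 mol
Let x = n(Na2CO3), y = n(NaHCO3).
Titrant: 2x + 1y = 8.533 × 10^-3;  mass: 105.99x + 84.01y = 0.5916
Solving, x = 2.019 × 10^-3 mol, y = 4.495 × 10^-3 mol
mass of Na2CO3 = 2.019 × 10^-3 × 105.99 = 0.2140 g

0.2140 g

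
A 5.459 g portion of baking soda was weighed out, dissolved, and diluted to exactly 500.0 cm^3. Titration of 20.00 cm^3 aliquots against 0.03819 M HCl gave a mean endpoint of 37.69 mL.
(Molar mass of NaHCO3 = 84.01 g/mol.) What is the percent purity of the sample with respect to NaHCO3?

55.38 %

NaHCO3 + HCl → NaCl + H2O + CO2
n(HCl) per titration = 0.03769 × 0.03819 = 1.439 × 10^-3 mol
n(NaHCO3) in each aliquot = 1.439 × 10^-3 mol (1:1 ratio)
n(NaHCO3) in the whole flask = 1.439 × 10^-3 × 500.0/20.00 = 0.03598 mol
mass of NaHCO3 = 0.03598 × 84.01 = 3.023 g
% NaHCO3 = 3.023 / 5.459 × 100 = 55.38 %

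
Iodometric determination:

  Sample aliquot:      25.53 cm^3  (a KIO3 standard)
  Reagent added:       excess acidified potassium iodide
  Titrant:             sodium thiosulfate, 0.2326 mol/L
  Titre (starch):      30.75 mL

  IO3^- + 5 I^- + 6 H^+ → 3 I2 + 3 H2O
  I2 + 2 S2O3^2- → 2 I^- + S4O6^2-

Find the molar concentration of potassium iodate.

0.04669 mol/L

n(S2O3^2-) = 0.03075 × 0.2326 = 7.152 × 10^-3 mol
n(I2) = n(S2O3^2-)/2 = 3.576 × 10^-3 mol
From the 1:3 ratio, n(IO3^-) in the aliquot = 1/3 × 3.576 × 10^-3 = 1.192 × 10^-3 mol
[IO3^-] = 1.192 × 10^-3 / 0.02553 = 0.04669 mol/L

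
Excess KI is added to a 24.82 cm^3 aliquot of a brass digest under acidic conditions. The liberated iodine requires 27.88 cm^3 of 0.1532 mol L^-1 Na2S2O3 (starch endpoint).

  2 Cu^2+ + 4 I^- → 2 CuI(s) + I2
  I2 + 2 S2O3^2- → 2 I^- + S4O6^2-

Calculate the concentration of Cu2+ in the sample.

0.1721 mol/L

n(S2O3^2-) = 0.02788 × 0.1532 = 4.271 × 10^-3 mol
n(I2) = n(S2O3^2-)/2 = 2.136 × 10^-3 mol
From the 2:1 ratio, n(Cu2+) in the aliquot = 2/1 × 2.136 × 10^-3 = 4.271 × 10^-3 mol
[Cu2+] = 4.271 × 10^-3 / 0.02482 = 0.1721 mol/L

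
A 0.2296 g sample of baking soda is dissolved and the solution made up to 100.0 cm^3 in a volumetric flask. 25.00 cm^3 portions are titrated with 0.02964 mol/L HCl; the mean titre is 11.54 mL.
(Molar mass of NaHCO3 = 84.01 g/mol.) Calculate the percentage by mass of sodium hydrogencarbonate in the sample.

50.06 %

NaHCO3 + HCl → NaCl + H2O + CO2
n(HCl) per titration = 0.01154 × 0.02964 = 3.420 × 10^-4 mol
n(NaHCO3) in each aliquot = 3.420 × 10^-4 mol (1:1 ratio)
n(NaHCO3) in the whole flask = 3.420 × 10^-4 × 100.0/25.00 = 1.368 × 10^-3 mol
mass of NaHCO3 = 1.368 × 10^-3 × 84.01 = 0.1149 g
% NaHCO3 = 0.1149 / 0.2296 × 100 = 50.06 %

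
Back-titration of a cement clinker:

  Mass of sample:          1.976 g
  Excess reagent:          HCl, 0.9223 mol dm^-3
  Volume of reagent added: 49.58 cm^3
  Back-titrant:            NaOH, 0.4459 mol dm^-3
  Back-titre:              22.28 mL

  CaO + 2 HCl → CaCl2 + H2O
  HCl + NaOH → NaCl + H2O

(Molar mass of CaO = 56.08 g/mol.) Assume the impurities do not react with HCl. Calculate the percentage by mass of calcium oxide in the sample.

50.79 %

n(HCl) added = 0.04958 × 0.9223 = 0.04573 mol
n(NaOH) used in back-titration = 0.02228 × 0.4459 = 9.935 × 10^-3 mol
n(HCl) left over = 9.935 × 10^-3 mol (1:1 ratio)
n(HCl) consumed by analyte = 0.04573 − 9.935 × 10^-3 = 0.03579 mol
From the 1:2 ratio, n(CaO) = 1/2 × 0.03579 = 0.01790 mol
mass of CaO = 0.01790 × 56.08 = 1.004 g
% CaO = 1.004 / 1.976 × 100 = 50.79 %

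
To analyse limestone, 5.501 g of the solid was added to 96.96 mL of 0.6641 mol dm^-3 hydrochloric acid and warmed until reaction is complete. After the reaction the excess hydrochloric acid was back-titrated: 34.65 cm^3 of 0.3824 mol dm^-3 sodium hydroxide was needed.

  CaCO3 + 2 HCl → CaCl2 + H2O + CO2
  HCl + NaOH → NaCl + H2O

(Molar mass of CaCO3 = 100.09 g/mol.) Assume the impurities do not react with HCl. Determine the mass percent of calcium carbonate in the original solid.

n(HCl) added = 0.09696 × 0.6641 = 0.06439 mol
n(NaOH) used in back-titration = 0.03465 × 0.3824 = 0.01325 mol
n(HCl) left over = 0.01325 mol (1:1 ratio)
n(HCl) consumed by analyte = 0.06439 − 0.01325 = 0.05114 mol
From the 1:2 ratio, n(CaCO3) = 1/2 × 0.05114 = 0.02557 mol
mass of CaCO3 = 0.02557 × 100.09 = 2.559 g
% CaCO3 = 2.559 / 5.501 × 100 = 46.53 %

46.53 %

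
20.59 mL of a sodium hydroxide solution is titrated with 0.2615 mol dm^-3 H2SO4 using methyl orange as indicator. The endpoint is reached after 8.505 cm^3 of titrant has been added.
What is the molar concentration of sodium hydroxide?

0.2160 mol/L

2 NaOH + H2SO4 → Na2SO4 + 2 H2O
n(H2SO4) = 0.008505 L × 0.2615 mol/L = 2.224 × 10^-3 mol
From the 2:1 mole ratio, n(NaOH) = 2/1 × 2.224 × 10^-3 = 4.448 × 10^-3 mol
[NaOH] = 4.448 × 10^-3 mol / 0.02059 L = 0.2160 mol/L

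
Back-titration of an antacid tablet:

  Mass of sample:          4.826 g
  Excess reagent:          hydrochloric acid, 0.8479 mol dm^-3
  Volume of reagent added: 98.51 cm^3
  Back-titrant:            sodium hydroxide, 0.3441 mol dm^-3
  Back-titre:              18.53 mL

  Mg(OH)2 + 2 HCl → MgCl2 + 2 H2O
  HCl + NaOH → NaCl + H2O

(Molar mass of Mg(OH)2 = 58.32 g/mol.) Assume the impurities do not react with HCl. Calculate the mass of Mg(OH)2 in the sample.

n(HCl) added = 0.09851 × 0.8479 = 0.08353 mol
n(NaOH) used in back-titration = 0.01853 × 0.3441 = 6.376 × 10^-3 mol
n(HCl) left over = 6.376 × 10^-3 mol (1:1 ratio)
n(HCl) consumed by analyte = 0.08353 − 6.376 × 10^-3 = 0.07715 mol
From the 1:2 ratio, n(Mg(OH)2) = 1/2 × 0.07715 = 0.03858 mol
mass of Mg(OH)2 = 0.03858 × 58.32 = 2.250 g

2.250 g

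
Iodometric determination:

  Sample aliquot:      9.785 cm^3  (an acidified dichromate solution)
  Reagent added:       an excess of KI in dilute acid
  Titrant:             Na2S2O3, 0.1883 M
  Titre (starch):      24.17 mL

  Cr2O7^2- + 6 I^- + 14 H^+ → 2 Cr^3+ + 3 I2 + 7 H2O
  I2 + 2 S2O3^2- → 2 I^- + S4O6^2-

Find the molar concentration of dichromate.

n(S2O3^2-) = 0.02417 × 0.1883 = 4.551 × 10^-3 mol
n(I2) = n(S2O3^2-)/2 = 2.276 × 10^-3 mol
From the 1:3 ratio, n(Cr2O7^2-) in the aliquot = 1/3 × 2.276 × 10^-3 = 7.585 × 10^-4 mol
[Cr2O7^2-] = 7.585 × 10^-4 / 0.009785 = 0.07752 mol/L

0.07752 M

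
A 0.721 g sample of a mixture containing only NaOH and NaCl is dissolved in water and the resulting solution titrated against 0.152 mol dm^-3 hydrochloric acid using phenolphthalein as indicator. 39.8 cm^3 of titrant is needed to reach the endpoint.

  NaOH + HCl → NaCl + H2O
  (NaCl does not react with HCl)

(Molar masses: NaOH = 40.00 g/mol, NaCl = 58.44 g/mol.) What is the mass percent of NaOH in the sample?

33.6 %

n(HCl) = 0.0398 × 0.152 = 6.05 × 10^-3 mol
Let x = n(NaOH), y = n(NaCl).
Titrant: 1x = 6.05 × 10^-3;  mass: 40.00x + 58.44y = 0.721
Solving, x = 6.05 × 10^-3 mol, y = 8.20 × 10^-3 mol
mass of NaOH = 6.05 × 10^-3 × 40.00 = 0.242 g
% NaOH = 0.242 / 0.721 × 100 = 33.6 %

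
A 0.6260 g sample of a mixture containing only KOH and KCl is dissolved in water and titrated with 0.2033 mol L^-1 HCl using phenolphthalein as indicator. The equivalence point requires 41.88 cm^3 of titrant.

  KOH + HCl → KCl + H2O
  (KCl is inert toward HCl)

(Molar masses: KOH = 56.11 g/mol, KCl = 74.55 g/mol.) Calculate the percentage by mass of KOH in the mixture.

76.32 %

n(HCl) = 0.04188 × 0.2033 = 8.514 × 10^-3 mol
Let x = n(KOH), y = n(KCl).
Titrant: 1x = 8.514 × 10^-3;  mass: 56.11x + 74.55y = 0.6260
Solving, x = 8.514 × 10^-3 mol, y = 1.989 × 10^-3 mol
mass of KOH = 8.514 × 10^-3 × 56.11 = 0.4777 g
% KOH = 0.4777 / 0.6260 × 100 = 76.32 %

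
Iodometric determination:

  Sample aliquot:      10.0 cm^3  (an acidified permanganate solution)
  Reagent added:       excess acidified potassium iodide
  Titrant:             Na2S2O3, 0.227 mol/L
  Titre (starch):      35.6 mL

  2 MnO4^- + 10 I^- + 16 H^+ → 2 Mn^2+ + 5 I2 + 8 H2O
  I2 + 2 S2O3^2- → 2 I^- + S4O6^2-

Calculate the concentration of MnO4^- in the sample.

0.162 mol/L

n(S2O3^2-) = 0.0356 × 0.227 = 8.08 × 10^-3 mol
n(I2) = n(S2O3^2-)/2 = 4.04 × 10^-3 mol
From the 2:5 ratio, n(MnO4^-) in the aliquot = 2/5 × 4.04 × 10^-3 = 1.62 × 10^-3 mol
[MnO4^-] = 1.62 × 10^-3 / 0.0100 = 0.162 mol/L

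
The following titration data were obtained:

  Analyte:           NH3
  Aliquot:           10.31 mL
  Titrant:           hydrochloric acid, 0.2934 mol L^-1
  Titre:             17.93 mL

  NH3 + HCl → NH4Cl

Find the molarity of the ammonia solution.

0.5102 mol/L

n(HCl) = 0.01793 L × 0.2934 mol/L = 5.261 × 10^-3 mol
n(NH3) = 5.261 × 10^-3 mol (1:1 mole ratio)
[NH3] = 5.261 × 10^-3 mol / 0.01031 L = 0.5102 mol/L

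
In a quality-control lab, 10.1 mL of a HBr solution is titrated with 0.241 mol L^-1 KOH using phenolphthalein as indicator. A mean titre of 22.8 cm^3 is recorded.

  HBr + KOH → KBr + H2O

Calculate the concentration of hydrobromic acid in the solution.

0.544 mol/L

n(KOH) = 0.0228 L × 0.241 mol/L = 5.49 × 10^-3 mol
n(HBr) = 5.49 × 10^-3 mol (1:1 mole ratio)
[HBr] = 5.49 × 10^-3 mol / 0.0101 L = 0.544 mol/L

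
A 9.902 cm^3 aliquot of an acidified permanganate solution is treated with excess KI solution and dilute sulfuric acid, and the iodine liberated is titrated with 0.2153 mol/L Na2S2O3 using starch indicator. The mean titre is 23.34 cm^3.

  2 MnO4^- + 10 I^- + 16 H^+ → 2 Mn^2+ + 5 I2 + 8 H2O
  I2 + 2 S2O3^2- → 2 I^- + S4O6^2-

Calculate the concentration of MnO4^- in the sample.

0.1015 mol/L

n(S2O3^2-) = 0.02334 × 0.2153 = 5.025 × 10^-3 mol
n(I2) = n(S2O3^2-)/2 = 2.513 × 10^-3 mol
From the 2:5 ratio, n(MnO4^-) in the aliquot = 2/5 × 2.513 × 10^-3 = 1.005 × 10^-3 mol
[MnO4^-] = 1.005 × 10^-3 / 0.009902 = 0.1015 mol/L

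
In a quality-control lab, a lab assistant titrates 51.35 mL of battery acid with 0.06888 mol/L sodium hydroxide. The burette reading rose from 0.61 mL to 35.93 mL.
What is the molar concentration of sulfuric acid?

H2SO4 + 2 NaOH → Na2SO4 + 2 H2O
n(NaOH) = 0.03532 L × 0.06888 mol/L = 2.433 × 10^-3 mol
From the 1:2 mole ratio, n(H2SO4) = 1/2 × 2.433 × 10^-3 = 1.216 × 10^-3 mol
[H2SO4] = 1.216 × 10^-3 mol / 0.05135 L = 0.02369 mol/L

0.02369 mol/L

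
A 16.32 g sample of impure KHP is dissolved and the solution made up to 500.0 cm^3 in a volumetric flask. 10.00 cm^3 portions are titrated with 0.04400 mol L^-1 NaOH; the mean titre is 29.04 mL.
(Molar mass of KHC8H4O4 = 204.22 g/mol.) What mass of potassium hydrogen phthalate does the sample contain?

KHC8H4O4 + NaOH → KNaC8H4O4 + H2O
n(NaOH) per titration = 0.02904 × 0.04400 = 1.278 × 10^-3 mol
n(KHC8H4O4) in each aliquot = 1.278 × 10^-3 mol (1:1 ratio)
n(KHC8H4O4) in the whole flask = 1.278 × 10^-3 × 500.0/10.00 = 0.06389 mol
mass of KHC8H4O4 = 0.06389 × 204.22 = 13.05 g

13.05 g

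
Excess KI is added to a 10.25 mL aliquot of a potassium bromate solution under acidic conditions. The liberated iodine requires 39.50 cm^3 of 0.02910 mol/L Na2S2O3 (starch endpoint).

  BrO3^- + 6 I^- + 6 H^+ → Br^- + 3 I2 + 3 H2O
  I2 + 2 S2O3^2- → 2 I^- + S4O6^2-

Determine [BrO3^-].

0.01869 mol/L

n(S2O3^2-) = 0.03950 × 0.02910 = 1.149 × 10^-3 mol
n(I2) = n(S2O3^2-)/2 = 5.747 × 10^-4 mol
From the 1:3 ratio, n(BrO3^-) in the aliquot = 1/3 × 5.747 × 10^-4 = 1.916 × 10^-4 mol
[BrO3^-] = 1.916 × 10^-4 / 0.01025 = 0.01869 mol/L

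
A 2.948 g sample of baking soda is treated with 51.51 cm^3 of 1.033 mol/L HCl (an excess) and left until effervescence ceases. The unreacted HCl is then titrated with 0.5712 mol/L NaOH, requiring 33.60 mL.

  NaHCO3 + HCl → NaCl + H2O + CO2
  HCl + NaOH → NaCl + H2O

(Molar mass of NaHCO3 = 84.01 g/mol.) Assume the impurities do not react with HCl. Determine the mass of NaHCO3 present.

n(HCl) added = 0.05151 × 1.033 = 0.05321 mol
n(NaOH) used in back-titration = 0.03360 × 0.5712 = 0.01919 mol
n(HCl) left over = 0.01919 mol (1:1 ratio)
n(HCl) consumed by analyte = 0.05321 − 0.01919 = 0.03402 mol
n(NaHCO3) = 0.03402 mol (1:1 ratio)
mass of NaHCO3 = 0.03402 × 84.01 = 2.858 g

2.858 g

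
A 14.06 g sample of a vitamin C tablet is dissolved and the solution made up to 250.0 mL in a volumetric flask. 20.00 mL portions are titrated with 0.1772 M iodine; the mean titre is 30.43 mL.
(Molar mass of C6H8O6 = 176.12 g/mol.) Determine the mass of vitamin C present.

11.87 g

C6H8O6 + I2 → C6H6O6 + 2 HI
n(I2) per titration = 0.03043 × 0.1772 = 5.392 × 10^-3 mol
n(C6H8O6) in each aliquot = 5.392 × 10^-3 mol (1:1 ratio)
n(C6H8O6) in the whole flask = 5.392 × 10^-3 × 250.0/20.00 = 0.06740 mol
mass of C6H8O6 = 0.06740 × 176.12 = 11.87 g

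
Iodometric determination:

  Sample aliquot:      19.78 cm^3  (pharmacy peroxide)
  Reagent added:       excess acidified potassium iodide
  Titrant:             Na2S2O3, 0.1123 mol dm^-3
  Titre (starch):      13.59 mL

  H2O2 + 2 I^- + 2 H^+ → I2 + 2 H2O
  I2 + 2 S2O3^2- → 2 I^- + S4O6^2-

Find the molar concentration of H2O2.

n(S2O3^2-) = 0.01359 × 0.1123 = 1.526 × 10^-3 mol
n(I2) = n(S2O3^2-)/2 = 7.631 × 10^-4 mol
n(H2O2) in the aliquot = 7.631 × 10^-4 mol (1:1 ratio)
[H2O2] = 7.631 × 10^-4 / 0.01978 = 0.03858 mol/L

0.03858 mol/L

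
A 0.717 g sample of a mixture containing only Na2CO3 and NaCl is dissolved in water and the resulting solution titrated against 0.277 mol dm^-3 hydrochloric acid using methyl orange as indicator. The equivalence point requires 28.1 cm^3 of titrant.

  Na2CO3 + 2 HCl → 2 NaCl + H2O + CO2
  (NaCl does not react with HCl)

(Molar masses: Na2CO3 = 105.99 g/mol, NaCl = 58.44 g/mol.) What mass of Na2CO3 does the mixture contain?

0.412 g

n(HCl) = 0.0281 × 0.277 = 7.78 × 10^-3 mol
Let x = n(Na2CO3), y = n(NaCl).
Titrant: 2x = 7.78 × 10^-3;  mass: 105.99x + 58.44y = 0.717
Solving, x = 3.89 × 10^-3 mol, y = 5.21 × 10^-3 mol
mass of Na2CO3 = 3.89 × 10^-3 × 105.99 = 0.412 g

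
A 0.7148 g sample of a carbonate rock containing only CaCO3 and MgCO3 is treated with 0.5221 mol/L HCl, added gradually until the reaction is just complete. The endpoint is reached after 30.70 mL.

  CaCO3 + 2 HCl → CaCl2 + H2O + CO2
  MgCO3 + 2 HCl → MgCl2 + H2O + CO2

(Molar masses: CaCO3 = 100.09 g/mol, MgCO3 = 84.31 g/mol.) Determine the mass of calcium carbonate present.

n(HCl) = 0.03070 × 0.5221 = 0.01603 mol
Let x = n(CaCO3), y = n(MgCO3).
Titrant: 2x + 2y = 0.01603;  mass: 100.09x + 84.31y = 0.7148
Solving, x = 2.479 × 10^-3 mol, y = 5.535 × 10^-3 mol
mass of CaCO3 = 2.479 × 10^-3 × 100.09 = 0.2481 g

0.2481 g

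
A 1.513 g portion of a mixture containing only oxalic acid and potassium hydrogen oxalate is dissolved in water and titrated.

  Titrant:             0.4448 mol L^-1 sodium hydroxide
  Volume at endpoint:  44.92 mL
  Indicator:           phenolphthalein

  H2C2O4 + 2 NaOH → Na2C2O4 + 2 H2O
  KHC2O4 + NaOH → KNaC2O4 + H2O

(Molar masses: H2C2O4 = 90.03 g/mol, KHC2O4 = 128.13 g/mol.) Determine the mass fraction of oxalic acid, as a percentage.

37.48 %

n(NaOH) = 0.04492 × 0.4448 = 0.01998 mol
Let x = n(H2C2O4), y = n(KHC2O4).
Titrant: 2x + 1y = 0.01998;  mass: 90.03x + 128.13y = 1.513
Solving, x = 6.299 × 10^-3 mol, y = 7.382 × 10^-3 mol
mass of H2C2O4 = 6.299 × 10^-3 × 90.03 = 0.5671 g
% H2C2O4 = 0.5671 / 1.513 × 100 = 37.48 %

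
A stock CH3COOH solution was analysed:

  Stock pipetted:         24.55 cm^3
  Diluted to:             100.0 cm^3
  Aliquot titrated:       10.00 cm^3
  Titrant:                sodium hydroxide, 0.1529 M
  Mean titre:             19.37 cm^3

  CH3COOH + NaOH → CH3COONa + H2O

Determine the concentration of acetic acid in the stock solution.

1.206 M

n(NaOH) = 0.01937 × 0.1529 = 2.962 × 10^-3 mol
n(CH3COOH) in the aliquot = 2.962 × 10^-3 mol (1:1 ratio)
[CH3COOH]_dilute = 2.962 × 10^-3 / 0.01000 = 0.2962 mol/L
Dilution factor = 100.0 / 24.55 = 4.073
[CH3COOH]_stock = 0.2962 × 4.073 = 1.206 mol/L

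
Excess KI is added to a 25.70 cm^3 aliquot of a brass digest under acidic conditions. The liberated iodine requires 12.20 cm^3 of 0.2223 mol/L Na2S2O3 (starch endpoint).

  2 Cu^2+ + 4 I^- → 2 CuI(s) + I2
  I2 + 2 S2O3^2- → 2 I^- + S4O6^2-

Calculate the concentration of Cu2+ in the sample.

n(S2O3^2-) = 0.01220 × 0.2223 = 2.712 × 10^-3 mol
n(I2) = n(S2O3^2-)/2 = 1.356 × 10^-3 mol
From the 2:1 ratio, n(Cu2+) in the aliquot = 2/1 × 1.356 × 10^-3 = 2.712 × 10^-3 mol
[Cu2+] = 2.712 × 10^-3 / 0.02570 = 0.1055 mol/L

0.1055 mol/L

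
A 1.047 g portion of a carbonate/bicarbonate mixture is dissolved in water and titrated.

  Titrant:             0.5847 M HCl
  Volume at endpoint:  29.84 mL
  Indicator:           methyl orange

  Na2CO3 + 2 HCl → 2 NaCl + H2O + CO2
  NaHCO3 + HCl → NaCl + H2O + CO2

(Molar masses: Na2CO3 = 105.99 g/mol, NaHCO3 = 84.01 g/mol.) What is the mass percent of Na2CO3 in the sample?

68.34 %

n(HCl) = 0.02984 × 0.5847 = 0.01745 mol
Let x = n(Na2CO3), y = n(NaHCO3).
Titrant: 2x + 1y = 0.01745;  mass: 105.99x + 84.01y = 1.047
Solving, x = 6.751 × 10^-3 mol, y = 3.946 × 10^-3 mol
mass of Na2CO3 = 6.751 × 10^-3 × 105.99 = 0.7155 g
% Na2CO3 = 0.7155 / 1.047 × 100 = 68.34 %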